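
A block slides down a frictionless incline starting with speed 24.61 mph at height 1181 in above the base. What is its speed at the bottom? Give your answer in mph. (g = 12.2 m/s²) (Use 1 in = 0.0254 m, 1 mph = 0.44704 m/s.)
Convert to SI: v₀ = 11.0017 m/s, h = 29.9974 m
½mv₀² + mgh = ½mv² ⇒ v = √(v₀² + 2gh) = √(11.0017² + 2·12.2·29.9974) = 29.2057 m/s = 65.33 mph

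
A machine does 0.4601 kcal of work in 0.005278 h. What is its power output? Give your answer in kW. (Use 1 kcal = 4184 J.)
Convert to SI: W = 1925.06 J, t = 19.0008 s
P = W/t = 1925.06/19.0008 = 101.315 W = 0.1013 kW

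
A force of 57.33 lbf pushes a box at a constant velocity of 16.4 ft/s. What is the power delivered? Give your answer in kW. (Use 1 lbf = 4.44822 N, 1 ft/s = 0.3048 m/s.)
Convert to SI: F = 255.016 N, v = 4.99872 m/s
P = Fv = (255.016)(4.99872) = 1274.76 W = 1.275 kW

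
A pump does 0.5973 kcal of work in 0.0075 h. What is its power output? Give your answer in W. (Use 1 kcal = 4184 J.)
Convert to SI: W = 2499.1 J, t = 27.0 s
P = W/t = 2499.1/27.0 = 92.56 W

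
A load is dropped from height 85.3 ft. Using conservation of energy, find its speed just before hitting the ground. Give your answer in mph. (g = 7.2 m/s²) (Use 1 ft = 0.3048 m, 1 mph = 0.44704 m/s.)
Convert to SI: h = 25.9994 m
mgh = ½mv² ⇒ v = √(2gh) = √(2·7.2·25.9994) = 19.3492 m/s = 43.28 mph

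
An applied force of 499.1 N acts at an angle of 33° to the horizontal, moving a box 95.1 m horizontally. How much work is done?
W = F·d·cosθ = (499.1)(95.1)cos(33°) = 39810 J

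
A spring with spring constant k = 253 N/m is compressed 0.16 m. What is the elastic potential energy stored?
PE = ½kx² = ½(253)(0.16)² = 3.238 J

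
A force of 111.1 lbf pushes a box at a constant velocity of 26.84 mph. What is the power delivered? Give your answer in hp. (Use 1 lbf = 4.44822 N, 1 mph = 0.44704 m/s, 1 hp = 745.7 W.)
Convert to SI: F = 494.197 N, v = 11.9986 m/s
P = Fv = (494.197)(11.9986) = 5929.65 W = 7.952 hp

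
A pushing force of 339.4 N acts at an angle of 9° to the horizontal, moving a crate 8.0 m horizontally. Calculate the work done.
W = F·d·cosθ = (339.4)(8.0)cos(9°) = 2682 J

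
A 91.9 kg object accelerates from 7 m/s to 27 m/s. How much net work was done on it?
W = ΔKE = ½m(v₂² − v₁²) = ½(91.9)(27² − 7²) = 31246.0 J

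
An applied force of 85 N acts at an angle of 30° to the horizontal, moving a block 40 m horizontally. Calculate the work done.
W = F·d·cosθ = (85)(40)cos(30°) = 2944 J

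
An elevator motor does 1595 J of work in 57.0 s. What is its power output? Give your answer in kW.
P = W/t = 1595.0/57.0 = 27.9825 W = 0.02798 kW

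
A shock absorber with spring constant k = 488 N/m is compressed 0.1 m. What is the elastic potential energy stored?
PE = ½kx² = ½(488)(0.1)² = 2.44 J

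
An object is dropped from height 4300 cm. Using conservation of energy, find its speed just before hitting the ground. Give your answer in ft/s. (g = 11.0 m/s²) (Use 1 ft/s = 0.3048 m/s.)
Convert to SI: h = 43.0 m
mgh = ½mv² ⇒ v = √(2gh) = √(2·11.0·43.0) = 30.7571 m/s = 100.9 ft/s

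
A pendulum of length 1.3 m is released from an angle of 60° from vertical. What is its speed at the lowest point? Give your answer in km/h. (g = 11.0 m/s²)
h = L(1 − cosθ) = 1.3(1 − cos60°) = 0.65 m
v = √(2gh) = √(2·11.0·0.65) = 3.78153 m/s = 13.61 km/h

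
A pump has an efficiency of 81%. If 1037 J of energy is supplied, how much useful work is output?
W_out = η·W_in = 0.81·1037 = 839.97 J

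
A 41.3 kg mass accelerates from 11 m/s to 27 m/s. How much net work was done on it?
W = ΔKE = ½m(v₂² − v₁²) = ½(41.3)(27² − 11²) = 12555.2 J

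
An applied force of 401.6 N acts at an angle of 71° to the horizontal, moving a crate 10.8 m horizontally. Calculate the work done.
W = F·d·cosθ = (401.6)(10.8)cos(71°) = 1412 J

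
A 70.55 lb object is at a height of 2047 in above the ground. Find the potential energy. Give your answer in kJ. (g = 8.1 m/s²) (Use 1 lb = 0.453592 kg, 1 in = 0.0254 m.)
Convert to SI: m = 32.0009 kg, h = 51.9938 m
PE = mgh = (32.0009)(8.1)(51.9938) = 13477.2 J = 13.48 kJ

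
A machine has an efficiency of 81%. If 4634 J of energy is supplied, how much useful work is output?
W_out = η·W_in = 0.81·4634 = 3753.54 J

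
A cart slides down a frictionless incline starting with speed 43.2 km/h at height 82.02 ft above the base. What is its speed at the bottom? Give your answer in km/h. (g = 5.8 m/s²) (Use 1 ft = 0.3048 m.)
Convert to SI: v₀ = 12.0 m/s, h = 24.9997 m
½mv₀² + mgh = ½mv² ⇒ v = √(v₀² + 2gh) = √(12.0² + 2·5.8·24.9997) = 20.8326 m/s = 75.0 km/h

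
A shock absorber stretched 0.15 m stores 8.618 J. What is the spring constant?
k = 2·PE/x² = 2·8.618/(0.15)² = 766.0 N/m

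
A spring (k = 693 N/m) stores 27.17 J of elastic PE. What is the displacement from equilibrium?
x = √(2·PE/k) = √(2·27.17/693) = 0.28 m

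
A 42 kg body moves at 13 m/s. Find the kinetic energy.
KE = ½mv² = ½(42)(13)² = 3549.0 J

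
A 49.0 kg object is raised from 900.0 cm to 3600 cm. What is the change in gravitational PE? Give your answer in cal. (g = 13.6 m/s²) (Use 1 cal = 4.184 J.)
Convert to SI: m = 49.0 kg, Δh = 27.0 m
ΔPE = mgΔh = (49.0)(13.6)(27.0) = 17992.8 J = 4300 cal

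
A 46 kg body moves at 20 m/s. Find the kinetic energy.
KE = ½mv² = ½(46)(20)² = 9200.0 J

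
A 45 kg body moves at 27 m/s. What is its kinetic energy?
KE = ½mv² = ½(45)(27)² = 16402.5 J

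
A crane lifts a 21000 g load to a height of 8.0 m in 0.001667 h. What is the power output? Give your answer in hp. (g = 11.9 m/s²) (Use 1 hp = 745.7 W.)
Convert to SI: m = 21.0 kg, h = 8.0 m, t = 6.0012 s
P = mgh/t = (21.0)(11.9)(8.0)/6.0012 = 333.133 W = 0.4467 hp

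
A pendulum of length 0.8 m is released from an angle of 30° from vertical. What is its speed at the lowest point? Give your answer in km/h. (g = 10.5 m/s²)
h = L(1 − cosθ) = 0.8(1 − cos30°) = 0.10718 m
v = √(2gh) = √(2·10.5·0.10718) = 1.50026 m/s = 5.401 km/h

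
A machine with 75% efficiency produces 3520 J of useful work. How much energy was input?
W_in = W_out/η = 3520/0.75 = 4693 J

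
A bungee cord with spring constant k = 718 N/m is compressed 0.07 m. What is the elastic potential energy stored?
PE = ½kx² = ½(718)(0.07)² = 1.759 J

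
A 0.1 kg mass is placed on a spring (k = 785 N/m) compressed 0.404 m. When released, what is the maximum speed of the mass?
½kx² = ½mv² ⇒ v = x√(k/m) = (0.404)√(785/0.1) = 35.79 m/s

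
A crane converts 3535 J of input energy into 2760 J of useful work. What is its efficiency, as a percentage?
η = W_out/W_in = 2760/3535 = 78.08%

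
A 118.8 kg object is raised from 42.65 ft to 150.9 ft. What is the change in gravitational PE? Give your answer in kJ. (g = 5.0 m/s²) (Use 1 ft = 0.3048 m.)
Convert to SI: m = 118.8 kg, Δh = 32.9946 m
ΔPE = mgΔh = (118.8)(5.0)(32.9946) = 19598.8 J = 19.6 kJ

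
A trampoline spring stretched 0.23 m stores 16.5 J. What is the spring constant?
k = 2·PE/x² = 2·16.5/(0.23)² = 623.8 N/m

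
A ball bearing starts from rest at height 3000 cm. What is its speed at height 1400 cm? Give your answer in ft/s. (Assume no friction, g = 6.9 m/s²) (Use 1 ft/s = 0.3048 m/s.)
Convert to SI: h₁−h₂ = 16.0 m
mgh₁ = mgh₂ + ½mv² ⇒ v = √(2g(h₁−h₂)) = √(2·6.9·16.0) = 14.8593 m/s = 48.75 ft/s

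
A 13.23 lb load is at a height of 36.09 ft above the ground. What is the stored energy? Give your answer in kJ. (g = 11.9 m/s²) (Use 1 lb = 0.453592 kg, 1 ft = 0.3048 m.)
Convert to SI: m = 6.00102 kg, h = 11.0002 m
PE = mgh = (6.00102)(11.9)(11.0002) = 785.55 J = 0.7856 kJ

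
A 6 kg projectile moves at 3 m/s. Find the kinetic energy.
KE = ½mv² = ½(6)(3)² = 27.0 J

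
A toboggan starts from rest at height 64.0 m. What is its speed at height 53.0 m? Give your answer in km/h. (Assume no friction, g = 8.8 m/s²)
mgh₁ = mgh₂ + ½mv² ⇒ v = √(2g(h₁−h₂)) = √(2·8.8·11.0) = 13.914 m/s = 50.09 km/h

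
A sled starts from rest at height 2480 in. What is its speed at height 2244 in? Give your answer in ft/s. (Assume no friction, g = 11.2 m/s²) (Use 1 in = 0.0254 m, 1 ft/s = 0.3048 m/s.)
Convert to SI: h₁−h₂ = 5.9944 m
mgh₁ = mgh₂ + ½mv² ⇒ v = √(2g(h₁−h₂)) = √(2·11.2·5.9944) = 11.5877 m/s = 38.02 ft/s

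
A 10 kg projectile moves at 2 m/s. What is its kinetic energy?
KE = ½mv² = ½(10)(2)² = 20.0 J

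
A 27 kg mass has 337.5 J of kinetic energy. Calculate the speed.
v = √(2·KE/m) = √(2·337.5/27) = 5.0 m/s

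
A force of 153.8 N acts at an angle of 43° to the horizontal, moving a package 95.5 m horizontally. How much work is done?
W = F·d·cosθ = (153.8)(95.5)cos(43°) = 10740 J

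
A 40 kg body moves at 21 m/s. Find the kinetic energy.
KE = ½mv² = ½(40)(21)² = 8820.0 J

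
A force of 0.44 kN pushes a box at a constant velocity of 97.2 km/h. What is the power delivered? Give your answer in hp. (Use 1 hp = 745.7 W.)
Convert to SI: F = 440.0 N, v = 27.0 m/s
P = Fv = (440.0)(27.0) = 11880.0 W = 15.93 hp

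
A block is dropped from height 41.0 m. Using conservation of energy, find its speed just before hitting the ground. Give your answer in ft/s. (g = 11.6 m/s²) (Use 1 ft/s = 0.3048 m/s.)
mgh = ½mv² ⇒ v = √(2gh) = √(2·11.6·41.0) = 30.8415 m/s = 101.2 ft/s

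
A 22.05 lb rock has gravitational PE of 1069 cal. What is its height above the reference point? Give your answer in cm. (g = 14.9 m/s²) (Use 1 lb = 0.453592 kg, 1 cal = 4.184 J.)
Convert to SI: m = 10.0017 kg, PE = 4472.7 J
h = PE/(mg) = 4472.7/(10.0017·14.9) = 30.013 m = 3001 cm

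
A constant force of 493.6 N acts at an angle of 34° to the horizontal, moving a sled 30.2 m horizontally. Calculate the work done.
W = F·d·cosθ = (493.6)(30.2)cos(34°) = 12360 J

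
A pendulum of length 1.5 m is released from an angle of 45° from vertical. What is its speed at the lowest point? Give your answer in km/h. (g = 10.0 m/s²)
h = L(1 − cosθ) = 1.5(1 − cos45°) = 0.43934 m
v = √(2gh) = √(2·10.0·0.43934) = 2.96425 m/s = 10.67 km/h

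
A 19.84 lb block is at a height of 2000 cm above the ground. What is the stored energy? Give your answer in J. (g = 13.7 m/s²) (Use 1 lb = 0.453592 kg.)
Convert to SI: m = 8.99927 kg, h = 20.0 m
PE = mgh = (8.99927)(13.7)(20.0) = 2466 J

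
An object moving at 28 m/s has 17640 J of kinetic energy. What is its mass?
m = 2·KE/v² = 2·17640/(28)² = 45.0 kg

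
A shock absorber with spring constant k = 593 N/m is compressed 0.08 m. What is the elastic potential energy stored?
PE = ½kx² = ½(593)(0.08)² = 1.898 J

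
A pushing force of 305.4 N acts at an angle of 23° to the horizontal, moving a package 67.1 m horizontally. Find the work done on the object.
W = F·d·cosθ = (305.4)(67.1)cos(23°) = 18860 J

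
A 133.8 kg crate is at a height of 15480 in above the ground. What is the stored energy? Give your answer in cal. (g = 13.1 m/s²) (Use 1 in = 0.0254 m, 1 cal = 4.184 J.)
Convert to SI: m = 133.8 kg, h = 393.192 m
PE = mgh = (133.8)(13.1)(393.192) = 689179 J = 164700 cal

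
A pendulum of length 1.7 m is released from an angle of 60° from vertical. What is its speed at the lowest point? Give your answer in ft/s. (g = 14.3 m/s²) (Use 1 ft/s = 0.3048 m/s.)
h = L(1 − cosθ) = 1.7(1 − cos60°) = 0.85 m
v = √(2gh) = √(2·14.3·0.85) = 4.93052 m/s = 16.18 ft/s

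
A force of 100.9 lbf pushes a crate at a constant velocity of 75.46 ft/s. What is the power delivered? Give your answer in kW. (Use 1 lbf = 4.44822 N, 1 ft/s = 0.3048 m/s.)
Convert to SI: F = 448.825 N, v = 23.0002 m/s
P = Fv = (448.825)(23.0002) = 10323.1 W = 10.32 kW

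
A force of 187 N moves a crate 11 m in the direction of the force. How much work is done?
W = F·d = (187)(11) = 2057 J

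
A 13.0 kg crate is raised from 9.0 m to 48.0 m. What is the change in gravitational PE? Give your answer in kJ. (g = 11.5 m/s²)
ΔPE = mgΔh = (13.0)(11.5)(39.0) = 5830.5 J = 5.831 kJ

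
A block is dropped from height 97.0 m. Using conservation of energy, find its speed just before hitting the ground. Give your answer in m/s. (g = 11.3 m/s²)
mgh = ½mv² ⇒ v = √(2gh) = √(2·11.3·97.0) = 46.82 m/s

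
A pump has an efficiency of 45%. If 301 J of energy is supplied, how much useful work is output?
W_out = η·W_in = 0.45·301 = 135.45 J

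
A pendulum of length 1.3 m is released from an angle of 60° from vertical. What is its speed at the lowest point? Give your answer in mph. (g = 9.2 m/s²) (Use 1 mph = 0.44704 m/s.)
h = L(1 − cosθ) = 1.3(1 − cos60°) = 0.65 m
v = √(2gh) = √(2·9.2·0.65) = 3.45832 m/s = 7.736 mph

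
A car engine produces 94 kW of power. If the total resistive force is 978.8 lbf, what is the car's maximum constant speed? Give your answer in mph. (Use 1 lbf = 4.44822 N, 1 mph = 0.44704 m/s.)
Convert to SI: F = 4353.92 N
P = Fv ⇒ v = P/F = 94000 W/4353.92 N = 21.58975 m/s = 48.29 mph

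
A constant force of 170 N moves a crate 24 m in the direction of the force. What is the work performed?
W = F·d = (170)(24) = 4080 J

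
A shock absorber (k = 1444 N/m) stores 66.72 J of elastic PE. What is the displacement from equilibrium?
x = √(2·PE/k) = √(2·66.72/1444) = 0.304 m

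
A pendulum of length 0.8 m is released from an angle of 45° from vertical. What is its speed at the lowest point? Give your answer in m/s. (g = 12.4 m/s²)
h = L(1 − cosθ) = 0.8(1 − cos45°) = 0.234315 m
v = √(2gh) = √(2·12.4·0.234315) = 2.411 m/s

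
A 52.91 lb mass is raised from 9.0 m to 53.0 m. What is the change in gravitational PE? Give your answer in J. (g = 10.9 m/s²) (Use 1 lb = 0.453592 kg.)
Convert to SI: m = 23.9996 kg, Δh = 44.0 m
ΔPE = mgΔh = (23.9996)(10.9)(44.0) = 11510 J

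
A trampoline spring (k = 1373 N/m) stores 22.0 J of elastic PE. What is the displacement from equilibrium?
x = √(2·PE/k) = √(2·22.0/1373) = 0.179 m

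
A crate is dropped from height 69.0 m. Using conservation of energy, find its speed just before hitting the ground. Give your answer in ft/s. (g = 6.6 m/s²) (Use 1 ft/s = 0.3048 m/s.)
mgh = ½mv² ⇒ v = √(2gh) = √(2·6.6·69.0) = 30.1795 m/s = 99.01 ft/s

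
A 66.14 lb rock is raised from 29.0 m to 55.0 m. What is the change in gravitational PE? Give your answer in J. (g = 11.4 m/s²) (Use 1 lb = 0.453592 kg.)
Convert to SI: m = 30.0006 kg, Δh = 26.0 m
ΔPE = mgΔh = (30.0006)(11.4)(26.0) = 8892 J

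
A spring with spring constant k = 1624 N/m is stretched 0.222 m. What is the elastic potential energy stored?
PE = ½kx² = ½(1624)(0.222)² = 40.02 J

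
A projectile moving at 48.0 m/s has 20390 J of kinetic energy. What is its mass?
m = 2·KE/v² = 2·20390/(48.0)² = 17.7 kg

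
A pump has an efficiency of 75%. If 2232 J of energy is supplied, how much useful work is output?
W_out = η·W_in = 0.75·2232 = 1674.0 J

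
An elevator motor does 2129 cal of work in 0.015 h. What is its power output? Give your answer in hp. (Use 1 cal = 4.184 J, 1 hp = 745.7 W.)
Convert to SI: W = 8907.74 J, t = 54.0 s
P = W/t = 8907.74/54.0 = 164.958 W = 0.2212 hp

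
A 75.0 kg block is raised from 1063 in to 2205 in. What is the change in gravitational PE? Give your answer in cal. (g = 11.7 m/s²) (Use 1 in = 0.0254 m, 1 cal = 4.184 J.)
Convert to SI: m = 75.0 kg, Δh = 29.0068 m
ΔPE = mgΔh = (75.0)(11.7)(29.0068) = 25453.5 J = 6084 cal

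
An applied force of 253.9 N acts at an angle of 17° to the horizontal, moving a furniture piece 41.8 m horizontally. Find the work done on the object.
W = F·d·cosθ = (253.9)(41.8)cos(17°) = 10150 J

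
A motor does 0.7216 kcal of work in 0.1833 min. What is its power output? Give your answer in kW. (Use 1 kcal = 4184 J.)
Convert to SI: W = 3019.17 J, t = 10.998 s
P = W/t = 3019.17/10.998 = 274.52 W = 0.2745 kW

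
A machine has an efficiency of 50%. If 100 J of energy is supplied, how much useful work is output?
W_out = η·W_in = 0.5·100 = 50.0 J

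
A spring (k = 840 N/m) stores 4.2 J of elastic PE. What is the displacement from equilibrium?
x = √(2·PE/k) = √(2·4.2/840) = 0.1 m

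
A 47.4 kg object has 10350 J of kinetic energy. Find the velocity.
v = √(2·KE/m) = √(2·10350/47.4) = 20.9 m/s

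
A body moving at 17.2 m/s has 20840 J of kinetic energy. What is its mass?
m = 2·KE/v² = 2·20840/(17.2)² = 140.9 kg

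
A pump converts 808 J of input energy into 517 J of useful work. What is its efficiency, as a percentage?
η = W_out/W_in = 517/808 = 63.99%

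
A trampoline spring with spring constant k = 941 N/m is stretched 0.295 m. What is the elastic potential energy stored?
PE = ½kx² = ½(941)(0.295)² = 40.95 J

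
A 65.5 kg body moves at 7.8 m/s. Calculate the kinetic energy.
KE = ½mv² = ½(65.5)(7.8)² = 1993 J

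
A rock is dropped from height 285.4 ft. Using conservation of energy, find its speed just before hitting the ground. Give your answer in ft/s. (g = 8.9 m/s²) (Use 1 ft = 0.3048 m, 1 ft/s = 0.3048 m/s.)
Convert to SI: h = 86.9899 m
mgh = ½mv² ⇒ v = √(2gh) = √(2·8.9·86.9899) = 39.35 m/s = 129.1 ft/s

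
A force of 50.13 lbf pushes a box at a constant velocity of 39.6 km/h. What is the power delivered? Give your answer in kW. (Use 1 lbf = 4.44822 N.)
Convert to SI: F = 222.989 N, v = 11.0 m/s
P = Fv = (222.989)(11.0) = 2452.88 W = 2.453 kW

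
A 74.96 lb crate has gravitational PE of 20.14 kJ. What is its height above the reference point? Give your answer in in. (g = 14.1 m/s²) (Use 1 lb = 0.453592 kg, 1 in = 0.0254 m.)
Convert to SI: m = 34.0013 kg, PE = 20140.0 J
h = PE/(mg) = 20140.0/(34.0013·14.1) = 42.0093 m = 1654 in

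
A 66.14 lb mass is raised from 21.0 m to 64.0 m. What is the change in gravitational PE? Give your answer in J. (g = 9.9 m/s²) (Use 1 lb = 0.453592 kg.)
Convert to SI: m = 30.0006 kg, Δh = 43.0 m
ΔPE = mgΔh = (30.0006)(9.9)(43.0) = 12770 J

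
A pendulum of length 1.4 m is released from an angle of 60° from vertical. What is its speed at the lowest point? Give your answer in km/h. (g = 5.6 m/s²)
h = L(1 − cosθ) = 1.4(1 − cos60°) = 0.7 m
v = √(2gh) = √(2·5.6·0.7) = 2.8 m/s = 10.08 km/h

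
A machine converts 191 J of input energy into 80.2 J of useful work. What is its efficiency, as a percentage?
η = W_out/W_in = 80.2/191 = 41.99%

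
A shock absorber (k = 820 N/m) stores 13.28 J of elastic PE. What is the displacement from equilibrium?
x = √(2·PE/k) = √(2·13.28/820) = 0.18 m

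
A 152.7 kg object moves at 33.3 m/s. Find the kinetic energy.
KE = ½mv² = ½(152.7)(33.3)² = 84660 J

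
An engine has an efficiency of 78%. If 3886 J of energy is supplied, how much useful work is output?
W_out = η·W_in = 0.78·3886 = 3031.08 J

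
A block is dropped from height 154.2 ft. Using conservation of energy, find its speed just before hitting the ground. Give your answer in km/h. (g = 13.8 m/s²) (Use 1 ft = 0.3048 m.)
Convert to SI: h = 47.0002 m
mgh = ½mv² ⇒ v = √(2gh) = √(2·13.8·47.0002) = 36.0167 m/s = 129.7 km/h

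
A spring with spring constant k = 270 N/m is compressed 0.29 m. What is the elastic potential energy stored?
PE = ½kx² = ½(270)(0.29)² = 11.35 J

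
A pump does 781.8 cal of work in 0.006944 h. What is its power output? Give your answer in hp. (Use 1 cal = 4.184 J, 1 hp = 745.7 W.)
Convert to SI: W = 3271.05 J, t = 24.9984 s
P = W/t = 3271.05/24.9984 = 130.85 W = 0.1755 hp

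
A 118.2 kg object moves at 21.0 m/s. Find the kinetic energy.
KE = ½mv² = ½(118.2)(21.0)² = 26060 J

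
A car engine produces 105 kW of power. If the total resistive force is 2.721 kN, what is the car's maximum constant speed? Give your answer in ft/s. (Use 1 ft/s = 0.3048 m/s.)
Convert to SI: F = 2721.0 N
P = Fv ⇒ v = P/F = 105000 W/2721.0 N = 38.5888 m/s = 126.6 ft/s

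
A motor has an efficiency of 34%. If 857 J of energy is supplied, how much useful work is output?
W_out = η·W_in = 0.34·857 = 291.38 J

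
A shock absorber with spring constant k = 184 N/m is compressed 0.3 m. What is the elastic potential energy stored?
PE = ½kx² = ½(184)(0.3)² = 8.28 J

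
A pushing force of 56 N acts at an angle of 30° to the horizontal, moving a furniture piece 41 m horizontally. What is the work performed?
W = F·d·cosθ = (56)(41)cos(30°) = 1988 J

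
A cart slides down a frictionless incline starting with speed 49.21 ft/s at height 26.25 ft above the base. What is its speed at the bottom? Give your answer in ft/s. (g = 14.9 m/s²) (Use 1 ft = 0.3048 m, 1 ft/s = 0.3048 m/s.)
Convert to SI: v₀ = 14.9992 m/s, h = 8.001 m
½mv₀² + mgh = ½mv² ⇒ v = √(v₀² + 2gh) = √(14.9992² + 2·14.9·8.001) = 21.5269 m/s = 70.63 ft/s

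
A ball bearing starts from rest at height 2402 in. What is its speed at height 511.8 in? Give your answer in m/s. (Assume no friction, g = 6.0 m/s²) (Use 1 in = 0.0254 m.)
Convert to SI: h₁−h₂ = 48.0111 m
mgh₁ = mgh₂ + ½mv² ⇒ v = √(2g(h₁−h₂)) = √(2·6.0·48.0111) = 24.0 m/s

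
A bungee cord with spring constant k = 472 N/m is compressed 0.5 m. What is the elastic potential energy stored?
PE = ½kx² = ½(472)(0.5)² = 59.0 J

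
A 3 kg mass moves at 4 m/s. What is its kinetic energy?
KE = ½mv² = ½(3)(4)² = 24.0 J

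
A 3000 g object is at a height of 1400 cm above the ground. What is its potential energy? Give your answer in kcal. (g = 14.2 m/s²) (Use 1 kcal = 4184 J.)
Convert to SI: m = 3.0 kg, h = 14.0 m
PE = mgh = (3.0)(14.2)(14.0) = 596.4 J = 0.1425 kcal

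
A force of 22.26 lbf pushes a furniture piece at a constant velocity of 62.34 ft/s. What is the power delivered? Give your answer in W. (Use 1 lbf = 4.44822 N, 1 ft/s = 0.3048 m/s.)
Convert to SI: F = 99.0174 N, v = 19.0012 m/s
P = Fv = (99.0174)(19.0012) = 1881 W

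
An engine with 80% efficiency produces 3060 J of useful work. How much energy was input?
W_in = W_out/η = 3060/0.8 = 3825 J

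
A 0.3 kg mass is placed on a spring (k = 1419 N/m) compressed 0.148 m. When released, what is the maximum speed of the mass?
½kx² = ½mv² ⇒ v = x√(k/m) = (0.148)√(1419/0.3) = 10.18 m/s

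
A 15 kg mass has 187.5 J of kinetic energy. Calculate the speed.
v = √(2·KE/m) = √(2·187.5/15) = 5.0 m/s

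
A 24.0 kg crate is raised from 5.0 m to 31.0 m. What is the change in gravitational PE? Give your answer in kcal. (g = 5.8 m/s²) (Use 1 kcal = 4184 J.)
ΔPE = mgΔh = (24.0)(5.8)(26.0) = 3619.2 J = 0.865 kcal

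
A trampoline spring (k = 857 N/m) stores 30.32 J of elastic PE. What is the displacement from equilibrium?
x = √(2·PE/k) = √(2·30.32/857) = 0.266 m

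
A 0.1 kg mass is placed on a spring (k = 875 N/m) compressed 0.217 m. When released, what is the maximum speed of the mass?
½kx² = ½mv² ⇒ v = x√(k/m) = (0.217)√(875/0.1) = 20.3 m/s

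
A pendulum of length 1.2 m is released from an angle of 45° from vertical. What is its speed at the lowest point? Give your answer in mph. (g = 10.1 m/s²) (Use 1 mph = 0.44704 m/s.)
h = L(1 − cosθ) = 1.2(1 − cos45°) = 0.351472 m
v = √(2gh) = √(2·10.1·0.351472) = 2.66453 m/s = 5.96 mph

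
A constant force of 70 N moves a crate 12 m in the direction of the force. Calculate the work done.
W = F·d = (70)(12) = 840.0 J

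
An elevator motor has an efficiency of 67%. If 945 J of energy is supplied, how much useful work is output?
W_out = η·W_in = 0.67·945 = 633.15 J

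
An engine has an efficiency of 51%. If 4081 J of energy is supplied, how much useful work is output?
W_out = η·W_in = 0.51·4081 = 2081.31 J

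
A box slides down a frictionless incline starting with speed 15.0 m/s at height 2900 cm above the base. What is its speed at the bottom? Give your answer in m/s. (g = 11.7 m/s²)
Convert to SI: v₀ = 15.0 m/s, h = 29.0 m
½mv₀² + mgh = ½mv² ⇒ v = √(v₀² + 2gh) = √(15.0² + 2·11.7·29.0) = 30.06 m/s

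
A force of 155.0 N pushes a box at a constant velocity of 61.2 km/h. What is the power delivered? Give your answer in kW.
Convert to SI: F = 155.0 N, v = 17.0 m/s
P = Fv = (155.0)(17.0) = 2635.0 W = 2.635 kW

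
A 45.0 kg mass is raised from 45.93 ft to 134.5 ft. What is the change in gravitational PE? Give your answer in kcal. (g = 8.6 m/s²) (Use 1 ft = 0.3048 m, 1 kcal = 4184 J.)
Convert to SI: m = 45.0 kg, Δh = 26.9961 m
ΔPE = mgΔh = (45.0)(8.6)(26.9961) = 10447.5 J = 2.497 kcal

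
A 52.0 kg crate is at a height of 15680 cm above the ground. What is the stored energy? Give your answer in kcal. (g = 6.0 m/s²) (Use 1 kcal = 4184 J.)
Convert to SI: m = 52.0 kg, h = 156.8 m
PE = mgh = (52.0)(6.0)(156.8) = 48921.6 J = 11.69 kcal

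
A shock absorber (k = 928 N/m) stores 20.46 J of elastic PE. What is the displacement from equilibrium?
x = √(2·PE/k) = √(2·20.46/928) = 0.21 m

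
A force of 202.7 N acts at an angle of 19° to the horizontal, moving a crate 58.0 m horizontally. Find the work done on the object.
W = F·d·cosθ = (202.7)(58.0)cos(19°) = 11120 J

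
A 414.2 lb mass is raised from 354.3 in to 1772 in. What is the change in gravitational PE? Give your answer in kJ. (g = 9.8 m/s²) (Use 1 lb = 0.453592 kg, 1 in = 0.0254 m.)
Convert to SI: m = 187.878 kg, Δh = 36.0096 m
ΔPE = mgΔh = (187.878)(9.8)(36.0096) = 66300.9 J = 66.3 kJ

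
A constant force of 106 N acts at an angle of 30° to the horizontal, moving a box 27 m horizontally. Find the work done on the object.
W = F·d·cosθ = (106)(27)cos(30°) = 2479 J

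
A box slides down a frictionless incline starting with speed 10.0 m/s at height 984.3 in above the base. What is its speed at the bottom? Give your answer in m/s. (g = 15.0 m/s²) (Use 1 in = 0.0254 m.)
Convert to SI: v₀ = 10.0 m/s, h = 25.0012 m
½mv₀² + mgh = ½mv² ⇒ v = √(v₀² + 2gh) = √(10.0² + 2·15.0·25.0012) = 29.16 m/s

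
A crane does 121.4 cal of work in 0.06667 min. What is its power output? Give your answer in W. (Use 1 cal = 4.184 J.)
Convert to SI: W = 507.938 J, t = 4.0002 s
P = W/t = 507.938/4.0002 = 127.0 W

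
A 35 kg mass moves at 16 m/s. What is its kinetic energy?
KE = ½mv² = ½(35)(16)² = 4480.0 J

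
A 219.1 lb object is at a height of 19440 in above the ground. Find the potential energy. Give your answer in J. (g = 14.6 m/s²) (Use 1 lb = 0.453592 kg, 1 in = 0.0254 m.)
Convert to SI: m = 99.382 kg, h = 493.776 m
PE = mgh = (99.382)(14.6)(493.776) = 716500 J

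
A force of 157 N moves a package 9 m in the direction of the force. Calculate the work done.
W = F·d = (157)(9) = 1413 J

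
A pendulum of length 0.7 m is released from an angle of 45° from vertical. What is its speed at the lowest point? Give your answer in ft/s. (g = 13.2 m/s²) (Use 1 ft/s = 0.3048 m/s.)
h = L(1 − cosθ) = 0.7(1 − cos45°) = 0.205025 m
v = √(2gh) = √(2·13.2·0.205025) = 2.32651 m/s = 7.633 ft/s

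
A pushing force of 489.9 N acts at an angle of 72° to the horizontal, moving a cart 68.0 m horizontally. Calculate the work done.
W = F·d·cosθ = (489.9)(68.0)cos(72°) = 10290 J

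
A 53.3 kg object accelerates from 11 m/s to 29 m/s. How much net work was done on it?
W = ΔKE = ½m(v₂² − v₁²) = ½(53.3)(29² − 11²) = 19188.0 J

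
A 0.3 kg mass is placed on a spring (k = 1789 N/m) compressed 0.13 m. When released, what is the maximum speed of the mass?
½kx² = ½mv² ⇒ v = x√(k/m) = (0.13)√(1789/0.3) = 10.04 m/s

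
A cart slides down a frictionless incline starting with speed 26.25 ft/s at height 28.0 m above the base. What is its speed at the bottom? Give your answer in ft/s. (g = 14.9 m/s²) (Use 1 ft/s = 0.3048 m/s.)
Convert to SI: v₀ = 8.001 m/s, h = 28.0 m
½mv₀² + mgh = ½mv² ⇒ v = √(v₀² + 2gh) = √(8.001² + 2·14.9·28.0) = 29.9736 m/s = 98.34 ft/s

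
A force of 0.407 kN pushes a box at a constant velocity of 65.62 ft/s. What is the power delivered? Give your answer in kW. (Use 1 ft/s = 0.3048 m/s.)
Convert to SI: F = 407.0 N, v = 20.001 m/s
P = Fv = (407.0)(20.001) = 8140.4 W = 8.14 kW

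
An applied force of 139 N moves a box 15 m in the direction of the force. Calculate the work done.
W = F·d = (139)(15) = 2085 J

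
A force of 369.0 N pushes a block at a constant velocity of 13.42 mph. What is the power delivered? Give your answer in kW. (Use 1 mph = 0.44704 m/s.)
Convert to SI: F = 369.0 N, v = 5.99928 m/s
P = Fv = (369.0)(5.99928) = 2213.73 W = 2.214 kW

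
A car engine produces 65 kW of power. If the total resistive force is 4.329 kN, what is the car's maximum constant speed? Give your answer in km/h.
Convert to SI: F = 4329.0 N
P = Fv ⇒ v = P/F = 65000 W/4329.0 N = 15.015 m/s = 54.05 km/h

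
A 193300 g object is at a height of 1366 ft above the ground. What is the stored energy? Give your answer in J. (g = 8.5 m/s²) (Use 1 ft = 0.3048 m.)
Convert to SI: m = 193.3 kg, h = 416.357 m
PE = mgh = (193.3)(8.5)(416.357) = 684100 J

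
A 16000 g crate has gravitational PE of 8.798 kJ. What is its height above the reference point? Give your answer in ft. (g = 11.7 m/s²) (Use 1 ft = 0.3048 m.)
Convert to SI: m = 16.0 kg, PE = 8798.0 J
h = PE/(mg) = 8798.0/(16.0·11.7) = 46.9979 m = 154.2 ft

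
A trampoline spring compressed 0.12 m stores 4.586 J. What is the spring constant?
k = 2·PE/x² = 2·4.586/(0.12)² = 636.9 N/m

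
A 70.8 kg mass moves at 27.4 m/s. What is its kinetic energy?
KE = ½mv² = ½(70.8)(27.4)² = 26580 J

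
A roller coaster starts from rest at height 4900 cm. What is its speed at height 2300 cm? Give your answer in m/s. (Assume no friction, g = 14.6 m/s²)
Convert to SI: h₁−h₂ = 26.0 m
mgh₁ = mgh₂ + ½mv² ⇒ v = √(2g(h₁−h₂)) = √(2·14.6·26.0) = 27.55 m/s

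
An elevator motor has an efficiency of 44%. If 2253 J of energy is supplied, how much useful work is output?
W_out = η·W_in = 0.44·2253 = 991.32 J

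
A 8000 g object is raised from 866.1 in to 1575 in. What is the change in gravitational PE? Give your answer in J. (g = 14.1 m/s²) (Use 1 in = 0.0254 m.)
Convert to SI: m = 8.0 kg, Δh = 18.0061 m
ΔPE = mgΔh = (8.0)(14.1)(18.0061) = 2031 J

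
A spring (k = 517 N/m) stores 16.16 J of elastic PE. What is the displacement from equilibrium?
x = √(2·PE/k) = √(2·16.16/517) = 0.25 m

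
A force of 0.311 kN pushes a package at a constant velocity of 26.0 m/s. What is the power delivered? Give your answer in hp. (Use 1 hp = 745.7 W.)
Convert to SI: F = 311.0 N, v = 26.0 m/s
P = Fv = (311.0)(26.0) = 8086.0 W = 10.84 hp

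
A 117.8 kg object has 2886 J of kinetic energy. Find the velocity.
v = √(2·KE/m) = √(2·2886/117.8) = 7.0 m/s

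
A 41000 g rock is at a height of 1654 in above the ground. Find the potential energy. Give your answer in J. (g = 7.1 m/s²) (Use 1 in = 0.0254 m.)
Convert to SI: m = 41.0 kg, h = 42.0116 m
PE = mgh = (41.0)(7.1)(42.0116) = 12230 J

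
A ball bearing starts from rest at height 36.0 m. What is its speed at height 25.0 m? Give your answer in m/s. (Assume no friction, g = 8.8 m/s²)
mgh₁ = mgh₂ + ½mv² ⇒ v = √(2g(h₁−h₂)) = √(2·8.8·11.0) = 13.91 m/s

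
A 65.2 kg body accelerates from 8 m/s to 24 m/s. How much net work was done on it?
W = ΔKE = ½m(v₂² − v₁²) = ½(65.2)(24² − 8²) = 16691.2 J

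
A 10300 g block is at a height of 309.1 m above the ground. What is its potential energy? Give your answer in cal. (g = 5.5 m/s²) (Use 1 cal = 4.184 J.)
Convert to SI: m = 10.3 kg, h = 309.1 m
PE = mgh = (10.3)(5.5)(309.1) = 17510.5 J = 4185 cal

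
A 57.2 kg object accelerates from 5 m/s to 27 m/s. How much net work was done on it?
W = ΔKE = ½m(v₂² − v₁²) = ½(57.2)(27² − 5²) = 20134.4 J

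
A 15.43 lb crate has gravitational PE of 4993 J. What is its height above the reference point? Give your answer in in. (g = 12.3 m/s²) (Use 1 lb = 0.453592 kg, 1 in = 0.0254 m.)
Convert to SI: m = 6.99892 kg, PE = 4993.0 J
h = PE/(mg) = 4993.0/(6.99892·12.3) = 57.9996 m = 2283 in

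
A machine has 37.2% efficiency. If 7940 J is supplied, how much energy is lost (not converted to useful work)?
W_lost = W_in(1 − η) = 7940·(1 − 0.372) = 4986 J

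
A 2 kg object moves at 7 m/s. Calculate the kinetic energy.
KE = ½mv² = ½(2)(7)² = 49.0 J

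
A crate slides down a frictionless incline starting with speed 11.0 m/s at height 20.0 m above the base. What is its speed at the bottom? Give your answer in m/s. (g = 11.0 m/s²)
½mv₀² + mgh = ½mv² ⇒ v = √(v₀² + 2gh) = √(11.0² + 2·11.0·20.0) = 23.69 m/s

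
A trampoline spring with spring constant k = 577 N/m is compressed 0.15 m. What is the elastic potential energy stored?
PE = ½kx² = ½(577)(0.15)² = 6.491 J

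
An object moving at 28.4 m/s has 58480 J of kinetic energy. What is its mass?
m = 2·KE/v² = 2·58480/(28.4)² = 145.0 kg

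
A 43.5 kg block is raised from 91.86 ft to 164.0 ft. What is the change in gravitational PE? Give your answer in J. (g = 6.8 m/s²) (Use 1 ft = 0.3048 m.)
Convert to SI: m = 43.5 kg, Δh = 21.9883 m
ΔPE = mgΔh = (43.5)(6.8)(21.9883) = 6504 J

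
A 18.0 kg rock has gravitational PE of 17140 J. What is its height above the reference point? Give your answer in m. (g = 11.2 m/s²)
h = PE/(mg) = 17140.0/(18.0·11.2) = 85.02 m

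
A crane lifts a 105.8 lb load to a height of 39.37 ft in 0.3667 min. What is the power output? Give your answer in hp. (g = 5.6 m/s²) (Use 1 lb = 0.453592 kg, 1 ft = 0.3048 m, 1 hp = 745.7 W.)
Convert to SI: m = 47.99 kg, h = 12.0 m, t = 22.002 s
P = mgh/t = (47.99)(5.6)(12.0)/22.002 = 146.574 W = 0.1966 hp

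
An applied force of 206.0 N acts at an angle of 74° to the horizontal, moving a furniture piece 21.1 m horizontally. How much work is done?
W = F·d·cosθ = (206.0)(21.1)cos(74°) = 1198 J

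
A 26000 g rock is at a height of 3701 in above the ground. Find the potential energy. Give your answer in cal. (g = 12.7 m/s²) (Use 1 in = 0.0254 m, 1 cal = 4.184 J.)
Convert to SI: m = 26.0 kg, h = 94.0054 m
PE = mgh = (26.0)(12.7)(94.0054) = 31040.6 J = 7419 cal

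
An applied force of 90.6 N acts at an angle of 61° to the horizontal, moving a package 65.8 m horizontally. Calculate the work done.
W = F·d·cosθ = (90.6)(65.8)cos(61°) = 2890 J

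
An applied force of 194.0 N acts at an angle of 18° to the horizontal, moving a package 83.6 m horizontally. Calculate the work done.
W = F·d·cosθ = (194.0)(83.6)cos(18°) = 15420 J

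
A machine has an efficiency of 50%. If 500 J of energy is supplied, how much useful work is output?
W_out = η·W_in = 0.5·500 = 250.0 J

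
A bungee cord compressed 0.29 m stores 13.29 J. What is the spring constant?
k = 2·PE/x² = 2·13.29/(0.29)² = 316.1 N/m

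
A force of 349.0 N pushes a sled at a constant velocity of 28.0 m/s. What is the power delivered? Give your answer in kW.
P = Fv = (349.0)(28.0) = 9772.0 W = 9.772 kW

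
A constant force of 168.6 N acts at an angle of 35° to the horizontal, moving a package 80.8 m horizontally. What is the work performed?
W = F·d·cosθ = (168.6)(80.8)cos(35°) = 11160 J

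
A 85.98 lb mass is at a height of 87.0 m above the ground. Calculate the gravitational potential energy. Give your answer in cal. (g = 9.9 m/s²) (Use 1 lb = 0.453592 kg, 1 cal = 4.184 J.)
Convert to SI: m = 38.9998 kg, h = 87.0 m
PE = mgh = (38.9998)(9.9)(87.0) = 33590.6 J = 8028 cal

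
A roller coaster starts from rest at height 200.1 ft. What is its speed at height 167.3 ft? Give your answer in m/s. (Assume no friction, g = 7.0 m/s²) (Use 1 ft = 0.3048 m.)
Convert to SI: h₁−h₂ = 9.99744 m
mgh₁ = mgh₂ + ½mv² ⇒ v = √(2g(h₁−h₂)) = √(2·7.0·9.99744) = 11.83 m/s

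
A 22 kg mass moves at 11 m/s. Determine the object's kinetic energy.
KE = ½mv² = ½(22)(11)² = 1331.0 J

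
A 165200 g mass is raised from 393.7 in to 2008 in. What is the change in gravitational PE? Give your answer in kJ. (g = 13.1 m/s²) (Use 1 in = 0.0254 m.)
Convert to SI: m = 165.2 kg, Δh = 41.0032 m
ΔPE = mgΔh = (165.2)(13.1)(41.0032) = 88735.9 J = 88.74 kJ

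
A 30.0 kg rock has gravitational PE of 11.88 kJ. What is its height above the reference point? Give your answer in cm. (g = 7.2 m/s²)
Convert to SI: m = 30.0 kg, PE = 11880.0 J
h = PE/(mg) = 11880.0/(30.0·7.2) = 55.0 m = 5500 cm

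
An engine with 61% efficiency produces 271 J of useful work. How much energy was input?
W_in = W_out/η = 271/0.61 = 444.3 J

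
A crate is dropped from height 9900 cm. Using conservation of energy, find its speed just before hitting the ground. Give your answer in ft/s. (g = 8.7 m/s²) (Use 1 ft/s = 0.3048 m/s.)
Convert to SI: h = 99.0 m
mgh = ½mv² ⇒ v = √(2gh) = √(2·8.7·99.0) = 41.5042 m/s = 136.2 ft/s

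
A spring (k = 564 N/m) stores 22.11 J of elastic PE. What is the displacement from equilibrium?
x = √(2·PE/k) = √(2·22.11/564) = 0.28 m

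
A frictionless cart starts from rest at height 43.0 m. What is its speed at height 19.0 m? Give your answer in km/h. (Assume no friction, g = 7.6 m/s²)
mgh₁ = mgh₂ + ½mv² ⇒ v = √(2g(h₁−h₂)) = √(2·7.6·24.0) = 19.0997 m/s = 68.76 km/h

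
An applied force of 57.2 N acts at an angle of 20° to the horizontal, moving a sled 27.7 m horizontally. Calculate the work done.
W = F·d·cosθ = (57.2)(27.7)cos(20°) = 1489 J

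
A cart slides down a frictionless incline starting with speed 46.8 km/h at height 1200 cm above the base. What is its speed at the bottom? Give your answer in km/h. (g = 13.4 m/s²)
Convert to SI: v₀ = 13.0 m/s, h = 12.0 m
½mv₀² + mgh = ½mv² ⇒ v = √(v₀² + 2gh) = √(13.0² + 2·13.4·12.0) = 22.1495 m/s = 79.74 km/h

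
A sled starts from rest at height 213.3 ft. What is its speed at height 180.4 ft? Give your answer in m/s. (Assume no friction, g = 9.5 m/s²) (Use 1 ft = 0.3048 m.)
Convert to SI: h₁−h₂ = 10.0279 m
mgh₁ = mgh₂ + ½mv² ⇒ v = √(2g(h₁−h₂)) = √(2·9.5·10.0279) = 13.8 m/s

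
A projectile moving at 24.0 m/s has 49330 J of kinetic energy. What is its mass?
m = 2·KE/v² = 2·49330/(24.0)² = 171.3 kg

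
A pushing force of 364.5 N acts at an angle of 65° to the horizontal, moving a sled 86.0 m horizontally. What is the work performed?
W = F·d·cosθ = (364.5)(86.0)cos(65°) = 13250 J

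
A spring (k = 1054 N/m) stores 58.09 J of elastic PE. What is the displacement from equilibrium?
x = √(2·PE/k) = √(2·58.09/1054) = 0.332 m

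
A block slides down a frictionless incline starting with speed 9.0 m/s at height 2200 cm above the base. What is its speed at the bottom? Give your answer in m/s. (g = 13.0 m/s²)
Convert to SI: v₀ = 9.0 m/s, h = 22.0 m
½mv₀² + mgh = ½mv² ⇒ v = √(v₀² + 2gh) = √(9.0² + 2·13.0·22.0) = 25.55 m/s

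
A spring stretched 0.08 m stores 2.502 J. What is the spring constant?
k = 2·PE/x² = 2·2.502/(0.08)² = 781.9 N/m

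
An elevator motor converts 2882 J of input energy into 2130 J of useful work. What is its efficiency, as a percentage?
η = W_out/W_in = 2130/2882 = 73.91%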